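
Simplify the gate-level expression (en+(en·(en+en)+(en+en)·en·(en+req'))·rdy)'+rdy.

(en+(en·(en+en)+(en+en)·en·(en+req'))·rdy)'+rdy
= (en+(en+en)·(en+en·(en+req'))·rdy)'+rdy   (distribution)
= (en+(en+en)·(en+en)·rdy)'+rdy   (absorption)
= (en+(en+en)·rdy)'+rdy   (idempotence)
= (en+en·rdy)'+rdy   (idempotence)
= en'+rdy   (absorption)

en'+rdy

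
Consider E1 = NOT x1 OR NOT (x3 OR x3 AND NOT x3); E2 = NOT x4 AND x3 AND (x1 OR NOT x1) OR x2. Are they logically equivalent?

E1: NOT x1 OR NOT (x3 OR x3 AND NOT x3)
    = NOT x1 OR NOT x3
E2: NOT x4 AND x3 AND (x1 OR NOT x1) OR x2
    = NOT x4 AND x3 OR x2
These differ: at x1=0, x2=0, x3=0, x4=1, E1 = 1 but E2 = 0.

No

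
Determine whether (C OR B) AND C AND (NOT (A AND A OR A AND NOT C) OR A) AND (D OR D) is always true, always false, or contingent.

contingent

(C OR B) AND C AND (NOT (A AND A OR A AND NOT C) OR A) AND (D OR D)
= (C OR B) AND C AND (NOT (A AND (A OR NOT C)) OR A) AND (D OR D)
= (C OR B) AND C AND (NOT A OR A) AND (D OR D)
= (C OR B) AND C AND (D OR D)
= C AND (D OR D)
= C AND D
This depends on C, D, so it is not a constant.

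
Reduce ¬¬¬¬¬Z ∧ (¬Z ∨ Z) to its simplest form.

¬¬¬¬¬Z ∧ (¬Z ∨ Z)
= ¬¬¬Z ∧ (¬Z ∨ Z)   (double negation)
= ¬¬¬Z   (complement / identity)
= ¬Z   (double negation)

¬Z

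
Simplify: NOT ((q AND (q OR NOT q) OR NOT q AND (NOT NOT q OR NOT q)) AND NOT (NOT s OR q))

NOT ((q AND (q OR NOT q) OR NOT q AND (NOT NOT q OR NOT q)) AND NOT (NOT s OR q))
= NOT ((q AND (q OR NOT q) OR NOT q AND (q OR NOT q)) AND NOT (NOT s OR q))   [double negation]
= NOT ((q OR NOT q) AND NOT (NOT s OR q))   [distribution]
= NOT NOT (NOT s OR q)   [complement / identity]
= NOT s OR q   [double negation]

NOT s OR q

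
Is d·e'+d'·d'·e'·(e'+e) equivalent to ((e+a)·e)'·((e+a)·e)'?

Yes

E1: d·e'+d'·d'·e'·(e'+e)
    = d·e'+d'·d'·e'   (complement / identity)
    = d·e'+d'·e'   (idempotence)
    = e'   (distribution)
E2: ((e+a)·e)'·((e+a)·e)'
    = ((e+a)·e)'   (idempotence)
    = e'   (absorption)
Both reduce to e', so they are equivalent.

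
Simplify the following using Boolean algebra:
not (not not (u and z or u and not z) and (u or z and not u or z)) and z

not (not not (u and z or u and not z) and (u or z and not u or z)) and z
= not ((u and z or u and not z) and (u or z and not u or z)) and z   [double negation]
= not (u and (u or z and not u or z)) and z   [distribution]
= not (u and (u or z)) and z   [absorption]
= not u and z   [absorption]

not u and z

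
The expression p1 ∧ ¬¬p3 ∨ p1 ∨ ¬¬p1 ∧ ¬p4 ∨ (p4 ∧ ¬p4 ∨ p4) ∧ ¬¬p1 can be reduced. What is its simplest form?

p1 ∧ ¬¬p3 ∨ p1 ∨ ¬¬p1 ∧ ¬p4 ∨ (p4 ∧ ¬p4 ∨ p4) ∧ ¬¬p1
= p1 ∧ ¬¬p3 ∨ p1 ∨ ¬¬p1 ∧ ¬p4 ∨ p4 ∧ ¬¬p1
= p1 ∧ ¬¬p3 ∨ p1 ∨ ¬¬p1
= p1 ∧ p3 ∨ p1 ∨ ¬¬p1
= p1 ∧ p3 ∨ p1 ∨ p1
= p1 ∨ p1
= p1

p1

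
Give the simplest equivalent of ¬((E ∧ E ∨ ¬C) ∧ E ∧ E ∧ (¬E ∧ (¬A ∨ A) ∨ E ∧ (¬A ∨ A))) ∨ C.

¬E ∨ C

¬((E ∧ E ∨ ¬C) ∧ E ∧ E ∧ (¬E ∧ (¬A ∨ A) ∨ E ∧ (¬A ∨ A))) ∨ C
= ¬((E ∧ E ∨ ¬C) ∧ E ∧ E ∧ (¬A ∨ A)) ∨ C   — distribution
= ¬(E ∧ E ∧ (¬A ∨ A)) ∨ C   — absorption
= ¬(E ∧ E) ∨ C   — complement / identity
= ¬E ∨ C   — idempotence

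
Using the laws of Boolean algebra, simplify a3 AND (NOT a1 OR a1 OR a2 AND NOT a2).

a3 AND (NOT a1 OR a1 OR a2 AND NOT a2)
= a3 AND (NOT a1 OR a1)   — complement / identity
= a3   — complement / identity

a3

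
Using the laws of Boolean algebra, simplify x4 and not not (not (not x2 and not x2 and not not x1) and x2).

x4 and not not (not (not x2 and not x2 and not not x1) and x2)
= x4 and not not (not (not x2 and not not x1) and x2)
= x4 and not not ((x2 or not x1) and x2)
= x4 and not not x2
= x4 and x2

x4 and x2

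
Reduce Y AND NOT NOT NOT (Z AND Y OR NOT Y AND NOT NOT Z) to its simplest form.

Y AND NOT NOT NOT (Z AND Y OR NOT Y AND NOT NOT Z)
= Y AND NOT NOT NOT (Z AND Y OR NOT Y AND Z)   [double negation]
= Y AND NOT (Z AND Y OR NOT Y AND Z)   [double negation]
= Y AND NOT Z   [distribution]

Y AND NOT Z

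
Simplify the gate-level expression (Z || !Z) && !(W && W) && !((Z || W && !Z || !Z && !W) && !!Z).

(Z || !Z) && !(W && W) && !((Z || W && !Z || !Z && !W) && !!Z)
= (Z || !Z) && !(W && W) && !((Z || !Z) && !!Z)
= !(W && W) && !((Z || !Z) && !!Z)
= !(W && W) && !((Z || !Z) && Z)
= !(W && W) && !Z
= !W && !Z

!W && !Z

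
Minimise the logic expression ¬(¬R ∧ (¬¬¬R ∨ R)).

R

¬(¬R ∧ (¬¬¬R ∨ R))
= ¬(¬R ∧ (¬R ∨ R))   (double negation)
= ¬¬R   (complement / identity)
= R   (double negation)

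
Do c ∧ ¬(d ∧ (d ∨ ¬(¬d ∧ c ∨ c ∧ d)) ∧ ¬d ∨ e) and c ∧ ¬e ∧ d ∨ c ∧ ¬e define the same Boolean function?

E1: c ∧ ¬(d ∧ (d ∨ ¬(¬d ∧ c ∨ c ∧ d)) ∧ ¬d ∨ e)
    = c ∧ ¬(d ∧ (d ∨ ¬c) ∧ ¬d ∨ e)   [distribution]
    = c ∧ ¬(d ∧ ¬d ∨ e)   [absorption]
    = c ∧ ¬e   [complement / identity]
E2: c ∧ ¬e ∧ d ∨ c ∧ ¬e
    = c ∧ ¬e   [absorption]
Both reduce to c ∧ ¬e, so they are equivalent.

Yes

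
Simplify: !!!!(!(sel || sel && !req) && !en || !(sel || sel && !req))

!!!!(!(sel || sel && !req) && !en || !(sel || sel && !req))
= !!!!!(sel || sel && !req)   (absorption)
= !!!(sel || sel && !req)   (double negation)
= !!!sel   (absorption)
= !sel   (double negation)

!sel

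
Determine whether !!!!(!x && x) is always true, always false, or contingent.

always false

!!!!(!x && x)
= !!(!x && x)   (double negation)
= !x && x   (double negation)
= false   (complement)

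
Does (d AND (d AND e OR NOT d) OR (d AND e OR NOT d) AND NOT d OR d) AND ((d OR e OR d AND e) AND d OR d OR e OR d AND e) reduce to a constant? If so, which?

(d AND (d AND e OR NOT d) OR (d AND e OR NOT d) AND NOT d OR d) AND ((d OR e OR d AND e) AND d OR d OR e OR d AND e)
= (d AND (d AND e OR NOT d) OR (d AND e OR NOT d) AND NOT d OR d) AND (d OR e OR d AND e)   (absorption)
= (d AND e OR NOT d OR d) AND (d OR e OR d AND e)   (distribution)
= (d AND e OR NOT d) AND (e OR d AND e) OR d   (distribution)
= NOT d AND e OR d AND e OR d   (distribution)
= e OR d   (distribution)
This depends on d, e, so it is not a constant.

no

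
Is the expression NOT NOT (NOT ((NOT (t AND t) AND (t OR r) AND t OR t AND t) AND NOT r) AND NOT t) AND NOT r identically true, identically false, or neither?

neither

NOT NOT (NOT ((NOT (t AND t) AND (t OR r) AND t OR t AND t) AND NOT r) AND NOT t) AND NOT r
= NOT NOT (NOT ((NOT (t AND t) AND t OR t AND t) AND NOT r) AND NOT t) AND NOT r   [absorption]
= NOT NOT (NOT ((NOT t AND t OR t AND t) AND NOT r) AND NOT t) AND NOT r   [idempotence]
= NOT NOT (NOT (t AND NOT r) AND NOT t) AND NOT r   [distribution]
= NOT (t AND NOT r OR t) AND NOT r   [De Morgan]
= NOT t AND NOT r   [absorption]
This depends on r, t, so it is not a constant.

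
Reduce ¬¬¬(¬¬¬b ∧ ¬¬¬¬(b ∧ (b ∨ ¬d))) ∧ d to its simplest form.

d

¬¬¬(¬¬¬b ∧ ¬¬¬¬(b ∧ (b ∨ ¬d))) ∧ d
= ¬¬¬(¬b ∧ ¬¬¬¬(b ∧ (b ∨ ¬d))) ∧ d
= ¬¬¬(¬b ∧ ¬¬¬¬b) ∧ d
= ¬(¬b ∧ ¬¬¬¬b) ∧ d
= ¬(¬b ∧ ¬¬b) ∧ d
= (b ∨ ¬b) ∧ d
= d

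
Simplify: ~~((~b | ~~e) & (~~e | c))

~b & c | e

~~((~b | ~~e) & (~~e | c))
= (~b | ~~e) & (~~e | c)
= ~b & c | ~~e
= ~b & c | e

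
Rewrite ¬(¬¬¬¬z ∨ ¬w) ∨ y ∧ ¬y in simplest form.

¬(¬¬¬¬z ∨ ¬w) ∨ y ∧ ¬y
= ¬(¬¬¬¬z ∨ ¬w)   — complement / identity
= ¬(¬¬z ∨ ¬w)   — double negation
= ¬z ∧ w   — De Morgan

¬z ∧ w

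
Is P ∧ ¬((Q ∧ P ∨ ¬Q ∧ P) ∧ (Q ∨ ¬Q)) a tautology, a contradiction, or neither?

contradiction

P ∧ ¬((Q ∧ P ∨ ¬Q ∧ P) ∧ (Q ∨ ¬Q))
= P ∧ ¬(P ∧ (Q ∨ ¬Q))   [distribution]
= P ∧ ¬P   [complement / identity]
= False   [complement]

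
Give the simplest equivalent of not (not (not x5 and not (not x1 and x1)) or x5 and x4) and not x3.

not (not (not x5 and not (not x1 and x1)) or x5 and x4) and not x3
= not (x5 or not x1 and x1 or x5 and x4) and not x3   [De Morgan]
= not (x5 or x5 and x4) and not x3   [complement / identity]
= not x5 and not x3   [absorption]

not x5 and not x3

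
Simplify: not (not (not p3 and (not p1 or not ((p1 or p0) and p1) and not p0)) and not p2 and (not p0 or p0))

not p3 and not p1 or p2

not (not (not p3 and (not p1 or not ((p1 or p0) and p1) and not p0)) and not p2 and (not p0 or p0))
= not (not (not p3 and (not p1 or not p1 and not p0)) and not p2 and (not p0 or p0))   — absorption
= not (not (not p3 and (not p1 or not p1 and not p0)) and not p2)   — complement / identity
= not (not (not p3 and not p1) and not p2)   — absorption
= not p3 and not p1 or p2   — De Morgan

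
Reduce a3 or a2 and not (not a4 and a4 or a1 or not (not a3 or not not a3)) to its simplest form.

a3 or a2 and not a1

a3 or a2 and not (not a4 and a4 or a1 or not (not a3 or not not a3))
= a3 or a2 and not (a1 or not (not a3 or not not a3))   (complement / identity)
= a3 or a2 and not (a1 or a3 and not a3)   (De Morgan)
= a3 or a2 and not a1   (complement / identity)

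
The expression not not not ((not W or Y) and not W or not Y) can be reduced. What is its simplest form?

W and Y

not not not ((not W or Y) and not W or not Y)
= not not not (not W or not Y)
= not (not W or not Y)
= W and Y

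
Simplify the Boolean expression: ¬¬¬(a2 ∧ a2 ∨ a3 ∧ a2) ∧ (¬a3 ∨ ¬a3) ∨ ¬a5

¬¬¬(a2 ∧ a2 ∨ a3 ∧ a2) ∧ (¬a3 ∨ ¬a3) ∨ ¬a5
= ¬¬¬(a2 ∧ a2 ∨ a3 ∧ a2) ∧ ¬a3 ∨ ¬a5   (idempotence)
= ¬¬¬(a2 ∧ (a2 ∨ a3)) ∧ ¬a3 ∨ ¬a5   (distribution)
= ¬¬¬a2 ∧ ¬a3 ∨ ¬a5   (absorption)
= ¬a2 ∧ ¬a3 ∨ ¬a5   (double negation)

¬a2 ∧ ¬a3 ∨ ¬a5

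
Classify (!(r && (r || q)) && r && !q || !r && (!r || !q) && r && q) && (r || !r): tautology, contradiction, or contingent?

contradiction

(!(r && (r || q)) && r && !q || !r && (!r || !q) && r && q) && (r || !r)
= (!(r && (r || q)) && r && !q || !r && r && q) && (r || !r)   [absorption]
= (!r && r && !q || !r && r && q) && (r || !r)   [absorption]
= !r && r && !q || !r && r && q   [complement / identity]
= !r && r   [distribution]
= false   [complement]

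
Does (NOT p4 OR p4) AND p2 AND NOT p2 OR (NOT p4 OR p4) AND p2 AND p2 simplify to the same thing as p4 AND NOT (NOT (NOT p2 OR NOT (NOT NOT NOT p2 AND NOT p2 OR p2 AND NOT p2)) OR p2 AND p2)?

No

E1: (NOT p4 OR p4) AND p2 AND NOT p2 OR (NOT p4 OR p4) AND p2 AND p2
    = (NOT p4 OR p4) AND p2   — distribution
    = p2   — complement / identity
E2: p4 AND NOT (NOT (NOT p2 OR NOT (NOT NOT NOT p2 AND NOT p2 OR p2 AND NOT p2)) OR p2 AND p2)
    = p4 AND NOT (NOT (NOT p2 OR NOT (NOT p2 AND NOT p2 OR p2 AND NOT p2)) OR p2 AND p2)   — double negation
    = p4 AND NOT (p2 AND (NOT p2 AND NOT p2 OR p2 AND NOT p2) OR p2 AND p2)   — De Morgan
    = p4 AND NOT (p2 AND NOT p2 OR p2 AND p2)   — distribution
    = p4 AND NOT p2   — distribution
These differ: at p2=1, p4=1, E1 = 1 but E2 = 0.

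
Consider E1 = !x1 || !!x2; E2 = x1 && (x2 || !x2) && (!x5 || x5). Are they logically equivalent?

No

E1: !x1 || !!x2
    = !x1 || x2
E2: x1 && (x2 || !x2) && (!x5 || x5)
    = x1 && (x2 || !x2)
    = x1
These differ: at x1=0, x2=0, x5=0, E1 = 1 but E2 = 0.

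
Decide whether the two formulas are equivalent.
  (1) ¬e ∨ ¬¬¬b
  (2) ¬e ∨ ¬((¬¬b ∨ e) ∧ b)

E1: ¬e ∨ ¬¬¬b
    = ¬e ∨ ¬b   (double negation)
E2: ¬e ∨ ¬((¬¬b ∨ e) ∧ b)
    = ¬e ∨ ¬((b ∨ e) ∧ b)   (double negation)
    = ¬e ∨ ¬b   (absorption)
Both reduce to ¬e ∨ ¬b, so they are equivalent.

Yes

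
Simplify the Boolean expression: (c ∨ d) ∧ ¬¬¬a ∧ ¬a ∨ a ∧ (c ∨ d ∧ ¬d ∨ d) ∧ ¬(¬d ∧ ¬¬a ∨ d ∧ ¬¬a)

(c ∨ d) ∧ ¬¬¬a ∧ ¬a ∨ a ∧ (c ∨ d ∧ ¬d ∨ d) ∧ ¬(¬d ∧ ¬¬a ∨ d ∧ ¬¬a)
= (c ∨ d) ∧ ¬¬¬a ∧ ¬a ∨ a ∧ (c ∨ d) ∧ ¬(¬d ∧ ¬¬a ∨ d ∧ ¬¬a)
= (c ∨ d) ∧ ¬¬¬a ∧ ¬a ∨ a ∧ (c ∨ d) ∧ ¬¬¬a
= (c ∨ d) ∧ ¬¬¬a
= (c ∨ d) ∧ ¬a

(c ∨ d) ∧ ¬a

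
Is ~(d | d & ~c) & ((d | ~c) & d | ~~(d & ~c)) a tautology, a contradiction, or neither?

~(d | d & ~c) & ((d | ~c) & d | ~~(d & ~c))
= ~(d | d & ~c) & (d | ~~(d & ~c))   — absorption
= ~d & (d | ~~(d & ~c))   — absorption
= ~d & (d | d & ~c)   — double negation
= ~d & d   — absorption
= 0   — complement

contradiction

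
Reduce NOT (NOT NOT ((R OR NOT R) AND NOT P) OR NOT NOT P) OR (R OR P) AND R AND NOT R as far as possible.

NOT (NOT NOT ((R OR NOT R) AND NOT P) OR NOT NOT P) OR (R OR P) AND R AND NOT R
= NOT (NOT NOT ((R OR NOT R) AND NOT P) OR NOT NOT P) OR R AND NOT R   — absorption
= NOT (NOT NOT ((R OR NOT R) AND NOT P) OR NOT NOT P)   — complement / identity
= NOT (NOT NOT NOT P OR NOT NOT P)   — complement / identity
= NOT (NOT P OR NOT NOT P)   — double negation
= P AND NOT P   — De Morgan
= FALSE   — complement

FALSE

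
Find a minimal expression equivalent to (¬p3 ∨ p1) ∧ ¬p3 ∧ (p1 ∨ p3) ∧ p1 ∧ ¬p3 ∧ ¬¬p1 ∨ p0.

(¬p3 ∨ p1) ∧ ¬p3 ∧ (p1 ∨ p3) ∧ p1 ∧ ¬p3 ∧ ¬¬p1 ∨ p0
= (¬p3 ∨ p1) ∧ ¬p3 ∧ (p1 ∨ p3) ∧ p1 ∧ ¬p3 ∧ p1 ∨ p0   (double negation)
= ¬p3 ∧ (p1 ∨ p3) ∧ p1 ∧ ¬p3 ∧ p1 ∨ p0   (absorption)
= ¬p3 ∧ p1 ∧ ¬p3 ∧ p1 ∨ p0   (absorption)
= ¬p3 ∧ p1 ∨ p0   (idempotence)

¬p3 ∧ p1 ∨ p0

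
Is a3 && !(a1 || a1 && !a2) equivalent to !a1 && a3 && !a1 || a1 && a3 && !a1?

E1: a3 && !(a1 || a1 && !a2)
    = a3 && !a1   (absorption)
E2: !a1 && a3 && !a1 || a1 && a3 && !a1
    = a3 && !a1   (distribution)
Both reduce to a3 && !a1, so they are equivalent.

Yes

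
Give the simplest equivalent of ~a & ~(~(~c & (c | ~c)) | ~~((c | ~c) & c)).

~a & ~(~(~c & (c | ~c)) | ~~((c | ~c) & c))
= ~a & ~c & (c | ~c) & ~((c | ~c) & c)   (De Morgan)
= ~a & ~c & ~((c | ~c) & c)   (complement / identity)
= ~a & ~c & ~c   (complement / identity)
= ~a & ~c   (idempotence)

~a & ~c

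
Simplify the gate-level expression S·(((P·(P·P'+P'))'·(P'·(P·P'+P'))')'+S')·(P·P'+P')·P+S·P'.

S·P'

S·(((P·(P·P'+P'))'·(P'·(P·P'+P'))')'+S')·(P·P'+P')·P+S·P'
= S·(P·(P·P'+P')+P'·(P·P'+P')+S')·(P·P'+P')·P+S·P'   (De Morgan)
= S·(P·P'+P'+S')·(P·P'+P')·P+S·P'   (distribution)
= S·(P·P'+P')·P+S·P'   (absorption)
= S·P'·P+S·P'   (complement / identity)
= S·P'   (absorption)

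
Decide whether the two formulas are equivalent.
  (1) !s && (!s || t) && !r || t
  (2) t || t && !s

E1: !s && (!s || t) && !r || t
    = !s && !r || t   (absorption)
E2: t || t && !s
    = t   (absorption)
These differ: at r=0, s=0, t=0, E1 = 1 but E2 = 0.

No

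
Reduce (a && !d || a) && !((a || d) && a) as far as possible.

false

(a && !d || a) && !((a || d) && a)
= (a && !d || a) && !a   — absorption
= a && !a   — absorption
= false   — complement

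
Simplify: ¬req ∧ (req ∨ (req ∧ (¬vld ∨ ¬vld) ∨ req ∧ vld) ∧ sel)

¬req ∧ (req ∨ (req ∧ (¬vld ∨ ¬vld) ∨ req ∧ vld) ∧ sel)
= ¬req ∧ (req ∨ (req ∧ ¬vld ∨ req ∧ vld) ∧ sel)   [idempotence]
= ¬req ∧ (req ∨ req ∧ sel)   [distribution]
= ¬req ∧ req   [absorption]
= False   [complement]

False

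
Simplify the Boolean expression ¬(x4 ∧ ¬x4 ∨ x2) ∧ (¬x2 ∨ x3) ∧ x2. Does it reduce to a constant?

False

¬(x4 ∧ ¬x4 ∨ x2) ∧ (¬x2 ∨ x3) ∧ x2
= ¬x2 ∧ (¬x2 ∨ x3) ∧ x2   [complement / identity]
= ¬x2 ∧ x2   [absorption]
= False   [complement]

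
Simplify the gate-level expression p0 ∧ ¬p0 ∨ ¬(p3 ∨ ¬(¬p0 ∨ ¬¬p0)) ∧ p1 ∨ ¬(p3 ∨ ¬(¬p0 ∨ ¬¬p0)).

¬p3

p0 ∧ ¬p0 ∨ ¬(p3 ∨ ¬(¬p0 ∨ ¬¬p0)) ∧ p1 ∨ ¬(p3 ∨ ¬(¬p0 ∨ ¬¬p0))
= p0 ∧ ¬p0 ∨ ¬(p3 ∨ ¬(¬p0 ∨ ¬¬p0))   — absorption
= ¬(p3 ∨ ¬(¬p0 ∨ ¬¬p0))   — complement / identity
= ¬(p3 ∨ p0 ∧ ¬p0)   — De Morgan
= ¬p3   — complement / identity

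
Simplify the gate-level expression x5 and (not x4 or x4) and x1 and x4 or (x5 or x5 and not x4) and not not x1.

x5 and (not x4 or x4) and x1 and x4 or (x5 or x5 and not x4) and not not x1
= x5 and (not x4 or x4) and x1 and x4 or x5 and not not x1   (absorption)
= x5 and x1 and x4 or x5 and not not x1   (complement / identity)
= x5 and x1 and x4 or x5 and x1   (double negation)
= x5 and x1   (absorption)

x5 and x1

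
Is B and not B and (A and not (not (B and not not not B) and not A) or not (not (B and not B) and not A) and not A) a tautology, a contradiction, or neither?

contradiction

B and not B and (A and not (not (B and not not not B) and not A) or not (not (B and not B) and not A) and not A)
= B and not B and (A and not (not (B and not B) and not A) or not (not (B and not B) and not A) and not A)   [double negation]
= B and not B and not (not (B and not B) and not A)   [distribution]
= B and not B and (B and not B or A)   [De Morgan]
= B and not B   [absorption]
= False   [complement]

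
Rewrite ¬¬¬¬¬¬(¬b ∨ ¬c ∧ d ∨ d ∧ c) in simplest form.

¬¬¬¬¬¬(¬b ∨ ¬c ∧ d ∨ d ∧ c)
= ¬¬¬¬(¬b ∨ ¬c ∧ d ∨ d ∧ c)
= ¬¬(¬b ∨ ¬c ∧ d ∨ d ∧ c)
= ¬b ∨ ¬c ∧ d ∨ d ∧ c
= ¬b ∨ d ∧ (¬c ∨ c)
= ¬b ∨ d

¬b ∨ d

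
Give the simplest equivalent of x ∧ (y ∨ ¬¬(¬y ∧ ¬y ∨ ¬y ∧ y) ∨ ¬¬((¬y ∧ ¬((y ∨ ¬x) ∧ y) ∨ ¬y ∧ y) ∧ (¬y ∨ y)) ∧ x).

x ∧ (y ∨ ¬¬(¬y ∧ ¬y ∨ ¬y ∧ y) ∨ ¬¬((¬y ∧ ¬((y ∨ ¬x) ∧ y) ∨ ¬y ∧ y) ∧ (¬y ∨ y)) ∧ x)
= x ∧ (y ∨ ¬¬(¬y ∧ ¬y ∨ ¬y ∧ y) ∨ ¬¬((¬y ∧ ¬y ∨ ¬y ∧ y) ∧ (¬y ∨ y)) ∧ x)
= x ∧ (y ∨ ¬¬(¬y ∧ ¬y ∨ ¬y ∧ y) ∨ ¬¬(¬y ∧ ¬y ∨ ¬y ∧ y) ∧ x)
= x ∧ (y ∨ ¬¬(¬y ∧ ¬y ∨ ¬y ∧ y))
= x ∧ (y ∨ ¬¬¬y)
= x ∧ (y ∨ ¬y)
= x

x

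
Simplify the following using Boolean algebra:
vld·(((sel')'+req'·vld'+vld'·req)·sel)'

vld·(((sel')'+req'·vld'+vld'·req)·sel)'
= vld·(((sel')'+vld')·sel)'   — distribution
= vld·((sel+vld')·sel)'   — double negation
= vld·sel'   — absorption

vld·sel'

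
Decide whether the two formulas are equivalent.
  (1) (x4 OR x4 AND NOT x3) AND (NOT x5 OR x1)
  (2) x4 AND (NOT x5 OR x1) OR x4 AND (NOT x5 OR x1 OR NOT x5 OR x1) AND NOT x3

E1: (x4 OR x4 AND NOT x3) AND (NOT x5 OR x1)
    = x4 AND (NOT x5 OR x1)   [absorption]
E2: x4 AND (NOT x5 OR x1) OR x4 AND (NOT x5 OR x1 OR NOT x5 OR x1) AND NOT x3
    = x4 AND (NOT x5 OR x1) OR x4 AND (NOT x5 OR x1) AND NOT x3   [idempotence]
    = x4 AND (NOT x5 OR x1)   [absorption]
Both reduce to x4 AND (NOT x5 OR x1), so they are equivalent.

Yes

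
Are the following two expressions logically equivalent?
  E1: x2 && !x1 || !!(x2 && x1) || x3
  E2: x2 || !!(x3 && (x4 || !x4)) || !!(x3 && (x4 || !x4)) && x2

E1: x2 && !x1 || !!(x2 && x1) || x3
    = x2 && !x1 || x2 && x1 || x3
    = x2 || x3
E2: x2 || !!(x3 && (x4 || !x4)) || !!(x3 && (x4 || !x4)) && x2
    = x2 || !!(x3 && (x4 || !x4))
    = x2 || !!x3
    = x2 || x3
Both reduce to x2 || x3, so they are equivalent.

Yes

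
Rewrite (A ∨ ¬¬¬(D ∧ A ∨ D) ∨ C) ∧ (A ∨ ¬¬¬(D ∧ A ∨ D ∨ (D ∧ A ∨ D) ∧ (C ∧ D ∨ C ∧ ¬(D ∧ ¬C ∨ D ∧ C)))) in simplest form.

A ∨ ¬D

(A ∨ ¬¬¬(D ∧ A ∨ D) ∨ C) ∧ (A ∨ ¬¬¬(D ∧ A ∨ D ∨ (D ∧ A ∨ D) ∧ (C ∧ D ∨ C ∧ ¬(D ∧ ¬C ∨ D ∧ C))))
= (A ∨ ¬¬¬(D ∧ A ∨ D) ∨ C) ∧ (A ∨ ¬¬¬(D ∧ A ∨ D ∨ (D ∧ A ∨ D) ∧ (C ∧ D ∨ C ∧ ¬D)))   — distribution
= (A ∨ ¬¬¬(D ∧ A ∨ D) ∨ C) ∧ (A ∨ ¬¬¬(D ∧ A ∨ D ∨ (D ∧ A ∨ D) ∧ C))   — distribution
= (A ∨ ¬¬¬(D ∧ A ∨ D) ∨ C) ∧ (A ∨ ¬¬¬(D ∧ A ∨ D))   — absorption
= A ∨ ¬¬¬(D ∧ A ∨ D)   — absorption
= A ∨ ¬(D ∧ A ∨ D)   — double negation
= A ∨ ¬D   — absorption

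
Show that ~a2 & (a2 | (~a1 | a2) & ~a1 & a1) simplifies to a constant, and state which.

0

~a2 & (a2 | (~a1 | a2) & ~a1 & a1)
= ~a2 & (a2 | ~a1 & a1)   — absorption
= ~a2 & a2   — complement / identity
= 0   — complement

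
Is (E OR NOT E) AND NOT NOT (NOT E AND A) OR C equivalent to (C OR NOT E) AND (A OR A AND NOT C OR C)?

Yes

E1: (E OR NOT E) AND NOT NOT (NOT E AND A) OR C
    = (E OR NOT E) AND NOT E AND A OR C
    = NOT E AND A OR C
E2: (C OR NOT E) AND (A OR A AND NOT C OR C)
    = (C OR NOT E) AND (A OR C)
    = NOT E AND A OR C
Both reduce to NOT E AND A OR C, so they are equivalent.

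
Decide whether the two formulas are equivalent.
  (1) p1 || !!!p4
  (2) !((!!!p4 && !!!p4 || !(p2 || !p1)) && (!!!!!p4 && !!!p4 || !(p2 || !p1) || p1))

No

E1: p1 || !!!p4
    = p1 || !p4   — double negation
E2: !((!!!p4 && !!!p4 || !(p2 || !p1)) && (!!!!!p4 && !!!p4 || !(p2 || !p1) || p1))
    = !((!!!p4 && !!!p4 || !(p2 || !p1)) && (!!!p4 && !!!p4 || !(p2 || !p1) || p1))   — double negation
    = !(!!!p4 && !!!p4 || !(p2 || !p1))   — absorption
    = !(!!!p4 || !(p2 || !p1))   — idempotence
    = !(!p4 || !(p2 || !p1))   — double negation
    = p4 && (p2 || !p1)   — De Morgan
These differ: at p1=1, p2=0, p4=0, E1 = 1 but E2 = 0.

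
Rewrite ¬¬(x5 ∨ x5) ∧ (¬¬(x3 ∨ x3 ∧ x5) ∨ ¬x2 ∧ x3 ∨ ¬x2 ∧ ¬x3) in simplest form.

¬¬(x5 ∨ x5) ∧ (¬¬(x3 ∨ x3 ∧ x5) ∨ ¬x2 ∧ x3 ∨ ¬x2 ∧ ¬x3)
= ¬¬(x5 ∨ x5) ∧ (¬¬(x3 ∨ x3 ∧ x5) ∨ ¬x2)   [distribution]
= ¬¬(x5 ∨ x5) ∧ (x3 ∨ x3 ∧ x5 ∨ ¬x2)   [double negation]
= ¬¬(x5 ∨ x5) ∧ (x3 ∨ ¬x2)   [absorption]
= (x5 ∨ x5) ∧ (x3 ∨ ¬x2)   [double negation]
= x5 ∧ (x3 ∨ ¬x2)   [idempotence]

x5 ∧ (x3 ∨ ¬x2)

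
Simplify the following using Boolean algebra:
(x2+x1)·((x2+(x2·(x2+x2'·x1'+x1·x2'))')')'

x2+x1

(x2+x1)·((x2+(x2·(x2+x2'·x1'+x1·x2'))')')'
= (x2+x1)·((x2+(x2·(x2+x2'))')')'
= (x2+x1)·((x2+x2')')'
= (x2+x1)·(x2+x2')
= x2+x1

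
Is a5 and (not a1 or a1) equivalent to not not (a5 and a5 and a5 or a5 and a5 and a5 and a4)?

Yes

E1: a5 and (not a1 or a1)
    = a5   (complement / identity)
E2: not not (a5 and a5 and a5 or a5 and a5 and a5 and a4)
    = not not (a5 and a5 and a5)   (absorption)
    = not not (a5 and a5)   (idempotence)
    = not not a5   (idempotence)
    = a5   (double negation)
Both reduce to a5, so they are equivalent.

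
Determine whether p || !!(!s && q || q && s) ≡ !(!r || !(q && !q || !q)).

No

E1: p || !!(!s && q || q && s)
    = p || !s && q || q && s
    = p || q
E2: !(!r || !(q && !q || !q))
    = r && (q && !q || !q)
    = r && !q
These differ: at p=1, q=1, r=0, s=0, E1 = 1 but E2 = 0.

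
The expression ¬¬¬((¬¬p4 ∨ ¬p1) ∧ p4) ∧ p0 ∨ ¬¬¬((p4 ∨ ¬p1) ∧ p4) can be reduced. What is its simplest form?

¬¬¬((¬¬p4 ∨ ¬p1) ∧ p4) ∧ p0 ∨ ¬¬¬((p4 ∨ ¬p1) ∧ p4)
= ¬¬¬((p4 ∨ ¬p1) ∧ p4) ∧ p0 ∨ ¬¬¬((p4 ∨ ¬p1) ∧ p4)   [double negation]
= ¬¬¬((p4 ∨ ¬p1) ∧ p4)   [absorption]
= ¬¬¬p4   [absorption]
= ¬p4   [double negation]

¬p4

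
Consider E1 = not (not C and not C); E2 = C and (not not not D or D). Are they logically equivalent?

Yes

E1: not (not C and not C)
    = not not C   (idempotence)
    = C   (double negation)
E2: C and (not not not D or D)
    = C and (not D or D)   (double negation)
    = C   (complement / identity)
Both reduce to C, so they are equivalent.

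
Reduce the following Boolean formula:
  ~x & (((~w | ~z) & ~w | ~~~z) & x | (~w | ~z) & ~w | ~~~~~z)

~x & (((~w | ~z) & ~w | ~~~z) & x | (~w | ~z) & ~w | ~~~~~z)
= ~x & (((~w | ~z) & ~w | ~~~z) & x | (~w | ~z) & ~w | ~~~z)   [double negation]
= ~x & ((~w | ~z) & ~w | ~~~z)   [absorption]
= ~x & (~w | ~~~z)   [absorption]
= ~x & (~w | ~z)   [double negation]

~x & (~w | ~z)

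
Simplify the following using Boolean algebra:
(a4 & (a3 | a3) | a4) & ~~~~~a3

a4 & ~a3

(a4 & (a3 | a3) | a4) & ~~~~~a3
= (a4 & (a3 | a3) | a4) & ~~~a3   [double negation]
= (a4 & a3 | a4) & ~~~a3   [idempotence]
= a4 & ~~~a3   [absorption]
= a4 & ~a3   [double negation]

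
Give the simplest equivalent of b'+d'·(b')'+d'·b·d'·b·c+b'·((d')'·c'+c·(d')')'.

b'+d'·(b')'+d'·b·d'·b·c+b'·((d')'·c'+c·(d')')'
= b'+d'·(b')'+d'·b·c+b'·((d')'·c'+c·(d')')'
= b'+d'·(b')'+d'·b·c+b'·((d')')'
= b'+d'·b+d'·b·c+b'·((d')')'
= b'+d'·b+b'·((d')')'
= b'+d'·b+b'·d'
= b'+d'

b'+d'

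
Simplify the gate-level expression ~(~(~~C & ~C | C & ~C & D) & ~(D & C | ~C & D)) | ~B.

D | ~B

~(~(~~C & ~C | C & ~C & D) & ~(D & C | ~C & D)) | ~B
= ~(~(C & ~C | C & ~C & D) & ~(D & C | ~C & D)) | ~B
= ~(~(C & ~C) & ~(D & C | ~C & D)) | ~B
= C & ~C | D & C | ~C & D | ~B
= C & ~C | D | ~B
= D | ~B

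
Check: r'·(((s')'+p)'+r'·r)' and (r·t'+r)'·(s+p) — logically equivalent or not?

E1: r'·(((s')'+p)'+r'·r)'
    = r'·((s+p)'+r'·r)'   — double negation
    = r'·((s+p)')'   — complement / identity
    = r'·(s+p)   — double negation
E2: (r·t'+r)'·(s+p)
    = r'·(s+p)   — absorption
Both reduce to r'·(s+p), so they are equivalent.

Yes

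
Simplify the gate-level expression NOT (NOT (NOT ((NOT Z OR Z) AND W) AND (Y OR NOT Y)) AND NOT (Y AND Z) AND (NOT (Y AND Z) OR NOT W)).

NOT (NOT (NOT ((NOT Z OR Z) AND W) AND (Y OR NOT Y)) AND NOT (Y AND Z) AND (NOT (Y AND Z) OR NOT W))
= NOT (NOT (NOT W AND (Y OR NOT Y)) AND NOT (Y AND Z) AND (NOT (Y AND Z) OR NOT W))   (complement / identity)
= NOT (NOT NOT W AND NOT (Y AND Z) AND (NOT (Y AND Z) OR NOT W))   (complement / identity)
= NOT (NOT NOT W AND NOT (Y AND Z))   (absorption)
= NOT W OR Y AND Z   (De Morgan)

NOT W OR Y AND Z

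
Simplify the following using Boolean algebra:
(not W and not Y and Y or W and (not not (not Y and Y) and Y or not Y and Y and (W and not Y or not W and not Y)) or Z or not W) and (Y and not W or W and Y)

(Z or not W) and Y

(not W and not Y and Y or W and (not not (not Y and Y) and Y or not Y and Y and (W and not Y or not W and not Y)) or Z or not W) and (Y and not W or W and Y)
= (not W and not Y and Y or W and (not not (not Y and Y) and Y or not Y and Y and not Y) or Z or not W) and (Y and not W or W and Y)   (distribution)
= (not W and not Y and Y or W and (not Y and Y and Y or not Y and Y and not Y) or Z or not W) and (Y and not W or W and Y)   (double negation)
= (not W and not Y and Y or W and not Y and Y or Z or not W) and (Y and not W or W and Y)   (distribution)
= (not Y and Y or Z or not W) and (Y and not W or W and Y)   (distribution)
= (Z or not W) and (Y and not W or W and Y)   (complement / identity)
= (Z or not W) and Y   (distribution)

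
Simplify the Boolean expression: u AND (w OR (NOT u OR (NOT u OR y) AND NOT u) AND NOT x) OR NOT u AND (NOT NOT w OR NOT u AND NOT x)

w OR NOT u AND NOT x

u AND (w OR (NOT u OR (NOT u OR y) AND NOT u) AND NOT x) OR NOT u AND (NOT NOT w OR NOT u AND NOT x)
= u AND (w OR (NOT u OR (NOT u OR y) AND NOT u) AND NOT x) OR NOT u AND (w OR NOT u AND NOT x)   — double negation
= u AND (w OR (NOT u OR NOT u) AND NOT x) OR NOT u AND (w OR NOT u AND NOT x)   — absorption
= u AND (w OR NOT u AND NOT x) OR NOT u AND (w OR NOT u AND NOT x)   — idempotence
= w OR NOT u AND NOT x   — distribution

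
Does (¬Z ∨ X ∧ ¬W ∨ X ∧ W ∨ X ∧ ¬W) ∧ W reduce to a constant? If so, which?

no

(¬Z ∨ X ∧ ¬W ∨ X ∧ W ∨ X ∧ ¬W) ∧ W
= (¬Z ∨ X ∧ ¬W ∨ X ∧ (W ∨ ¬W)) ∧ W
= (¬Z ∨ X ∧ ¬W ∨ X) ∧ W
= (¬Z ∨ X) ∧ W
This depends on W, X, Z, so it is not a constant.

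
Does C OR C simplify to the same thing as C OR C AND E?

Yes

E1: C OR C
    = C   (idempotence)
E2: C OR C AND E
    = C   (absorption)
Both reduce to C, so they are equivalent.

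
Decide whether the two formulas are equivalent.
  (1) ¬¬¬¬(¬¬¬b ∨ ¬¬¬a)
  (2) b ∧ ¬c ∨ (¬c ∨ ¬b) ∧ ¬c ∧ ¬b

No

E1: ¬¬¬¬(¬¬¬b ∨ ¬¬¬a)
    = ¬¬¬(¬¬b ∧ ¬¬a)   — De Morgan
    = ¬¬(¬b ∨ ¬a)   — De Morgan
    = ¬b ∨ ¬a   — double negation
E2: b ∧ ¬c ∨ (¬c ∨ ¬b) ∧ ¬c ∧ ¬b
    = b ∧ ¬c ∨ ¬c ∧ ¬b   — absorption
    = ¬c   — distribution
These differ: at a=0, b=0, c=1, E1 = 1 but E2 = 0.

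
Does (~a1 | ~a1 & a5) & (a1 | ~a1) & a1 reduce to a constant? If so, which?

(~a1 | ~a1 & a5) & (a1 | ~a1) & a1
= (~a1 | ~a1 & a5) & a1   — complement / identity
= ~a1 & a1   — absorption
= 0   — complement

yes, False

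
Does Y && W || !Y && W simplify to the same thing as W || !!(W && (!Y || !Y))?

E1: Y && W || !Y && W
    = W   [distribution]
E2: W || !!(W && (!Y || !Y))
    = W || W && (!Y || !Y)   [double negation]
    = W || W && !Y   [idempotence]
    = W   [absorption]
Both reduce to W, so they are equivalent.

Yes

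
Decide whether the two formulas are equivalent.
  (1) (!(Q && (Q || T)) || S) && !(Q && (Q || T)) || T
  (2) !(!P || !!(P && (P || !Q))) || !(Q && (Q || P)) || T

E1: (!(Q && (Q || T)) || S) && !(Q && (Q || T)) || T
    = !(Q && (Q || T)) || T   [absorption]
    = !Q || T   [absorption]
E2: !(!P || !!(P && (P || !Q))) || !(Q && (Q || P)) || T
    = !(!P || !!P) || !(Q && (Q || P)) || T   [absorption]
    = P && !P || !(Q && (Q || P)) || T   [De Morgan]
    = P && !P || !Q || T   [absorption]
    = !Q || T   [complement / identity]
Both reduce to !Q || T, so they are equivalent.

Yes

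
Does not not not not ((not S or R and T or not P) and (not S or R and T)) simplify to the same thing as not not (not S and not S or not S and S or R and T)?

E1: not not not not ((not S or R and T or not P) and (not S or R and T))
    = not not not not (not S or R and T)   (absorption)
    = not not (not S or R and T)   (double negation)
    = not S or R and T   (double negation)
E2: not not (not S and not S or not S and S or R and T)
    = not S and not S or not S and S or R and T   (double negation)
    = not S or R and T   (distribution)
Both reduce to not S or R and T, so they are equivalent.

Yes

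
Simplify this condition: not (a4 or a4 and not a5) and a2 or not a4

not (a4 or a4 and not a5) and a2 or not a4
= not a4 and a2 or not a4
= not a4

not a4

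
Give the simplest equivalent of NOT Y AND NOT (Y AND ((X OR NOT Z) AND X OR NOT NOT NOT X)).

NOT Y AND NOT (Y AND ((X OR NOT Z) AND X OR NOT NOT NOT X))
= NOT Y AND NOT (Y AND (X OR NOT NOT NOT X))   — absorption
= NOT Y AND NOT (Y AND (X OR NOT X))   — double negation
= NOT Y AND NOT Y   — complement / identity
= NOT Y   — idempotence

NOT Y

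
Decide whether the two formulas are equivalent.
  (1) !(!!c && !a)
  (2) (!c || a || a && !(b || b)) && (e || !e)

Yes

E1: !(!!c && !a)
    = !c || a   — De Morgan
E2: (!c || a || a && !(b || b)) && (e || !e)
    = (!c || a || a && !b) && (e || !e)   — idempotence
    = (!c || a) && (e || !e)   — absorption
    = !c || a   — complement / identity
Both reduce to !c || a, so they are equivalent.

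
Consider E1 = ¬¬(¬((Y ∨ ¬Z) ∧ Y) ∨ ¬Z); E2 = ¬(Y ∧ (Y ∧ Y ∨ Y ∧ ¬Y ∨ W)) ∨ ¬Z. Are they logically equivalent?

Yes

E1: ¬¬(¬((Y ∨ ¬Z) ∧ Y) ∨ ¬Z)
    = ¬¬(¬Y ∨ ¬Z)   (absorption)
    = ¬Y ∨ ¬Z   (double negation)
E2: ¬(Y ∧ (Y ∧ Y ∨ Y ∧ ¬Y ∨ W)) ∨ ¬Z
    = ¬(Y ∧ (Y ∨ W)) ∨ ¬Z   (distribution)
    = ¬Y ∨ ¬Z   (absorption)
Both reduce to ¬Y ∨ ¬Z, so they are equivalent.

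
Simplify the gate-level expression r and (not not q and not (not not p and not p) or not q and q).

r and q

r and (not not q and not (not not p and not p) or not q and q)
= r and (not not q and (not p or p) or not q and q)   [De Morgan]
= r and not not q and (not p or p)   [complement / identity]
= r and q and (not p or p)   [double negation]
= r and q   [complement / identity]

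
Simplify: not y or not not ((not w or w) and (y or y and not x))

True

not y or not not ((not w or w) and (y or y and not x))
= not y or not not (y or y and not x)   — complement / identity
= not y or y or y and not x   — double negation
= not y or y   — absorption
= True   — complement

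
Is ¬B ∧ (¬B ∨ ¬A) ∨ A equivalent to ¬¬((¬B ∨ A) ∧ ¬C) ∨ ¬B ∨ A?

E1: ¬B ∧ (¬B ∨ ¬A) ∨ A
    = ¬B ∨ A   (absorption)
E2: ¬¬((¬B ∨ A) ∧ ¬C) ∨ ¬B ∨ A
    = (¬B ∨ A) ∧ ¬C ∨ ¬B ∨ A   (double negation)
    = ¬B ∨ A   (absorption)
Both reduce to ¬B ∨ A, so they are equivalent.

Yes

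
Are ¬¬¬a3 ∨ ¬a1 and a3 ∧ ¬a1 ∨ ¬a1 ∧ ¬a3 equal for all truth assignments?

E1: ¬¬¬a3 ∨ ¬a1
    = ¬a3 ∨ ¬a1   (double negation)
E2: a3 ∧ ¬a1 ∨ ¬a1 ∧ ¬a3
    = ¬a1   (distribution)
These differ: at a1=1, a3=0, E1 = 1 but E2 = 0.

No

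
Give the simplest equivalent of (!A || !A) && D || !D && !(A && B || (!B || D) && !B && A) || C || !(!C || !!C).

!A || C

(!A || !A) && D || !D && !(A && B || (!B || D) && !B && A) || C || !(!C || !!C)
= (!A || !A) && D || !D && !(A && B || !B && A) || C || !(!C || !!C)   [absorption]
= !A && D || !D && !(A && B || !B && A) || C || !(!C || !!C)   [idempotence]
= !A && D || !D && !A || C || !(!C || !!C)   [distribution]
= !A && D || !D && !A || C || C && !C   [De Morgan]
= !A && D || !D && !A || C   [complement / identity]
= !A || C   [distribution]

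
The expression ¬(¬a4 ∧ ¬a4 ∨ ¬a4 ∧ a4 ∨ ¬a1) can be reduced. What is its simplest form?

¬(¬a4 ∧ ¬a4 ∨ ¬a4 ∧ a4 ∨ ¬a1)
= ¬(¬a4 ∨ ¬a1)   (distribution)
= a4 ∧ a1   (De Morgan)

a4 ∧ a1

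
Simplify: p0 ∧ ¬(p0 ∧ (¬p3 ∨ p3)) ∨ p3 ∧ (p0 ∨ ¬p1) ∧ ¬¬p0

p0 ∧ ¬(p0 ∧ (¬p3 ∨ p3)) ∨ p3 ∧ (p0 ∨ ¬p1) ∧ ¬¬p0
= p0 ∧ ¬(p0 ∧ (¬p3 ∨ p3)) ∨ p3 ∧ (p0 ∨ ¬p1) ∧ p0   — double negation
= p0 ∧ ¬p0 ∨ p3 ∧ (p0 ∨ ¬p1) ∧ p0   — complement / identity
= p0 ∧ ¬p0 ∨ p3 ∧ p0   — absorption
= p3 ∧ p0   — complement / identity

p3 ∧ p0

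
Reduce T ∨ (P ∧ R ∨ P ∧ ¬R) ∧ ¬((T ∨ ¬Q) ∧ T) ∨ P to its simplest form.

T ∨ P

T ∨ (P ∧ R ∨ P ∧ ¬R) ∧ ¬((T ∨ ¬Q) ∧ T) ∨ P
= T ∨ (P ∧ R ∨ P ∧ ¬R) ∧ ¬T ∨ P   (absorption)
= T ∨ P ∧ ¬T ∨ P   (distribution)
= T ∨ P   (absorption)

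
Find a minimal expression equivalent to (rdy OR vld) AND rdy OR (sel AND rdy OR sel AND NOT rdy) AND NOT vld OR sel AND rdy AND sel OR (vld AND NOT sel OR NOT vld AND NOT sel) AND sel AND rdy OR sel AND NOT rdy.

rdy OR sel

(rdy OR vld) AND rdy OR (sel AND rdy OR sel AND NOT rdy) AND NOT vld OR sel AND rdy AND sel OR (vld AND NOT sel OR NOT vld AND NOT sel) AND sel AND rdy OR sel AND NOT rdy
= (rdy OR vld) AND rdy OR (sel AND rdy OR sel AND NOT rdy) AND NOT vld OR sel AND rdy AND sel OR NOT sel AND sel AND rdy OR sel AND NOT rdy   [distribution]
= rdy OR (sel AND rdy OR sel AND NOT rdy) AND NOT vld OR sel AND rdy AND sel OR NOT sel AND sel AND rdy OR sel AND NOT rdy   [absorption]
= rdy OR (sel AND rdy OR sel AND NOT rdy) AND NOT vld OR sel AND rdy OR sel AND NOT rdy   [distribution]
= rdy OR sel AND rdy OR sel AND NOT rdy   [absorption]
= rdy OR sel   [distribution]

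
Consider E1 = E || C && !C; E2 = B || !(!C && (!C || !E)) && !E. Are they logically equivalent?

E1: E || C && !C
    = E   — complement / identity
E2: B || !(!C && (!C || !E)) && !E
    = B || !!C && !E   — absorption
    = B || C && !E   — double negation
These differ: at B=0, C=0, E=1, E1 = 1 but E2 = 0.

No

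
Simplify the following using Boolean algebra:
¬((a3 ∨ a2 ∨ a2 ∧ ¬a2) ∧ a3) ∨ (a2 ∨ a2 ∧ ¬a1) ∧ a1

¬a3 ∨ a2 ∧ a1

¬((a3 ∨ a2 ∨ a2 ∧ ¬a2) ∧ a3) ∨ (a2 ∨ a2 ∧ ¬a1) ∧ a1
= ¬((a3 ∨ a2) ∧ a3) ∨ (a2 ∨ a2 ∧ ¬a1) ∧ a1   (complement / identity)
= ¬a3 ∨ (a2 ∨ a2 ∧ ¬a1) ∧ a1   (absorption)
= ¬a3 ∨ a2 ∧ a1   (absorption)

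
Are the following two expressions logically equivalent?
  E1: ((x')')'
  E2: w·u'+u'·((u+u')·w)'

E1: ((x')')'
    = x'   (double negation)
E2: w·u'+u'·((u+u')·w)'
    = w·u'+u'·w'   (complement / identity)
    = u'   (distribution)
These differ: at u=1, w=0, x=0, E1 = 1 but E2 = 0.

No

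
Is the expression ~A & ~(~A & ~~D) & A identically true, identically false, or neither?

~A & ~(~A & ~~D) & A
= ~A & (A | ~D) & A   — De Morgan
= ~A & A   — absorption
= 0   — complement

identically false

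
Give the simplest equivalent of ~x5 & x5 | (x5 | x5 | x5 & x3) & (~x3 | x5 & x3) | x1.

~x5 & x5 | (x5 | x5 | x5 & x3) & (~x3 | x5 & x3) | x1
= ~x5 & x5 | (x5 | x5 & x3) & (~x3 | x5 & x3) | x1   — idempotence
= ~x5 & x5 | x5 & ~x3 | x5 & x3 | x1   — distribution
= x5 & ~x3 | x5 & x3 | x1   — complement / identity
= x5 | x1   — distribution

x5 | x1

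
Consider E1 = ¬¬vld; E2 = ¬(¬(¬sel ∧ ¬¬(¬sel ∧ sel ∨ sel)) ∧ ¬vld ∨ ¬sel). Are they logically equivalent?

No

E1: ¬¬vld
    = vld   [double negation]
E2: ¬(¬(¬sel ∧ ¬¬(¬sel ∧ sel ∨ sel)) ∧ ¬vld ∨ ¬sel)
    = ¬(¬(¬sel ∧ ¬¬sel) ∧ ¬vld ∨ ¬sel)   [complement / identity]
    = ¬((sel ∨ ¬sel) ∧ ¬vld ∨ ¬sel)   [De Morgan]
    = ¬(¬vld ∨ ¬sel)   [complement / identity]
    = vld ∧ sel   [De Morgan]
These differ: at sel=0, vld=1, E1 = 1 but E2 = 0.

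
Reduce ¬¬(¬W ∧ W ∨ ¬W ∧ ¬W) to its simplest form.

¬W

¬¬(¬W ∧ W ∨ ¬W ∧ ¬W)
= ¬¬¬W
= ¬W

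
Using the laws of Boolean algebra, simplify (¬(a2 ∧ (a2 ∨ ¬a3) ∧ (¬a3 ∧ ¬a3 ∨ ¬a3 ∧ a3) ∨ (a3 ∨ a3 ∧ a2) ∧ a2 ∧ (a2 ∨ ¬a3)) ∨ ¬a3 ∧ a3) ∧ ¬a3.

(¬(a2 ∧ (a2 ∨ ¬a3) ∧ (¬a3 ∧ ¬a3 ∨ ¬a3 ∧ a3) ∨ (a3 ∨ a3 ∧ a2) ∧ a2 ∧ (a2 ∨ ¬a3)) ∨ ¬a3 ∧ a3) ∧ ¬a3
= (¬(a2 ∧ (a2 ∨ ¬a3) ∧ ¬a3 ∨ (a3 ∨ a3 ∧ a2) ∧ a2 ∧ (a2 ∨ ¬a3)) ∨ ¬a3 ∧ a3) ∧ ¬a3   — distribution
= ¬(a2 ∧ (a2 ∨ ¬a3) ∧ ¬a3 ∨ (a3 ∨ a3 ∧ a2) ∧ a2 ∧ (a2 ∨ ¬a3)) ∧ ¬a3   — complement / identity
= ¬(a2 ∧ (a2 ∨ ¬a3) ∧ ¬a3 ∨ a3 ∧ a2 ∧ (a2 ∨ ¬a3)) ∧ ¬a3   — absorption
= ¬(a2 ∧ (a2 ∨ ¬a3)) ∧ ¬a3   — distribution
= ¬a2 ∧ ¬a3   — absorption

¬a2 ∧ ¬a3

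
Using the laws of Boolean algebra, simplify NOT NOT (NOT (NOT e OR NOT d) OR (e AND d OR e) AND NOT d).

e

NOT NOT (NOT (NOT e OR NOT d) OR (e AND d OR e) AND NOT d)
= NOT NOT (e AND d OR (e AND d OR e) AND NOT d)   [De Morgan]
= NOT NOT (e AND d OR e AND NOT d)   [absorption]
= NOT NOT e   [distribution]
= e   [double negation]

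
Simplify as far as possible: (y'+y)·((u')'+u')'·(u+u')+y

y

(y'+y)·((u')'+u')'·(u+u')+y
= (y'+y)·u'·u·(u+u')+y   [De Morgan]
= (y'+y)·u'·u+y   [complement / identity]
= u'·u+y   [complement / identity]
= y   [complement / identity]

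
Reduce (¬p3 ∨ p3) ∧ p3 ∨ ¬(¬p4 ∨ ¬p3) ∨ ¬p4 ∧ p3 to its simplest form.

(¬p3 ∨ p3) ∧ p3 ∨ ¬(¬p4 ∨ ¬p3) ∨ ¬p4 ∧ p3
= (¬p3 ∨ p3) ∧ p3 ∨ p4 ∧ p3 ∨ ¬p4 ∧ p3   (De Morgan)
= (¬p3 ∨ p3) ∧ p3 ∨ p3   (distribution)
= p3 ∨ p3   (complement / identity)
= p3   (idempotence)

p3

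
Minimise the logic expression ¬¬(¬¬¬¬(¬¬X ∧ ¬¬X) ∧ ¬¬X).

X

¬¬(¬¬¬¬(¬¬X ∧ ¬¬X) ∧ ¬¬X)
= ¬(¬¬¬(¬¬X ∧ ¬¬X) ∨ ¬X)   (De Morgan)
= ¬(¬(¬¬X ∧ ¬¬X) ∨ ¬X)   (double negation)
= ¬(¬¬¬X ∨ ¬X)   (idempotence)
= ¬(¬X ∨ ¬X)   (double negation)
= ¬¬X   (idempotence)
= X   (double negation)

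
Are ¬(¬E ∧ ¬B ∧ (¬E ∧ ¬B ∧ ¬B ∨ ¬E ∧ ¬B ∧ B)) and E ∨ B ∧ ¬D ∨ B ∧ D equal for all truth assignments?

E1: ¬(¬E ∧ ¬B ∧ (¬E ∧ ¬B ∧ ¬B ∨ ¬E ∧ ¬B ∧ B))
    = ¬(¬E ∧ ¬B ∧ ¬E ∧ ¬B)
    = ¬(¬E ∧ ¬B)
    = E ∨ B
E2: E ∨ B ∧ ¬D ∨ B ∧ D
    = E ∨ B
Both reduce to E ∨ B, so they are equivalent.

Yes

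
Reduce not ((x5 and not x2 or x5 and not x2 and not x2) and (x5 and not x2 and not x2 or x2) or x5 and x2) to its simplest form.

not ((x5 and not x2 or x5 and not x2 and not x2) and (x5 and not x2 and not x2 or x2) or x5 and x2)
= not (x5 and not x2 and x2 or x5 and not x2 and not x2 or x5 and x2)   — distribution
= not (x5 and not x2 or x5 and x2)   — distribution
= not x5   — distribution

not x5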